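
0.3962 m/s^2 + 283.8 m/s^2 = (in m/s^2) 284.2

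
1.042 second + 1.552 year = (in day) 566.5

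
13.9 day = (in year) 0.03808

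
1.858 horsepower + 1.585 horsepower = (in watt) 2567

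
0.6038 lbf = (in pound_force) 0.6038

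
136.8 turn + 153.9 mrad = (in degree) 4.926e+04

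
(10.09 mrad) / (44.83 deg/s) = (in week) 2.132e-08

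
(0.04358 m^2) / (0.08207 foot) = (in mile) 0.001083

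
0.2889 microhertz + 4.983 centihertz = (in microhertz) 4.983e+04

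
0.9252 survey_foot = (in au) 1.885e-12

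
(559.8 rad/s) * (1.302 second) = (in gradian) 4.64e+04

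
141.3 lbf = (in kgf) 64.09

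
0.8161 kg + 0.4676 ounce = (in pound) 1.828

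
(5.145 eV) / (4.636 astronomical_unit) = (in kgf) 1.212e-31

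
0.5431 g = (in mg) 543.1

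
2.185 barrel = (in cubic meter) 0.3474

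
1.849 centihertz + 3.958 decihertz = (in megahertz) 4.143e-07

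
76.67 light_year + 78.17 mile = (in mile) 4.507e+14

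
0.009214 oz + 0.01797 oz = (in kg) 0.0007707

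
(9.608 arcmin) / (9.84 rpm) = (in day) 3.139e-08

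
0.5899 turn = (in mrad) 3706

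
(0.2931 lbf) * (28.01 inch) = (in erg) 9.276e+06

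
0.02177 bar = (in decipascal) 2.177e+04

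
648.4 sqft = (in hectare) 0.006024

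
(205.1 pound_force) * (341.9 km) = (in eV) 1.947e+27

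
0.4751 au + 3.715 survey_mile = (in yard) 7.773e+10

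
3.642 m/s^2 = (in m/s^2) 3.642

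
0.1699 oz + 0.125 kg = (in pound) 0.2862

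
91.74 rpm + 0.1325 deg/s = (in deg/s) 550.6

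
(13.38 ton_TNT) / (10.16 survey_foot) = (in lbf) 4.064e+09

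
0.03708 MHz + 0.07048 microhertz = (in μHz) 3.708e+10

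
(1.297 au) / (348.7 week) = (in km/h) 3312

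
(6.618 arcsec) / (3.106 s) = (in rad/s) 1.033e-05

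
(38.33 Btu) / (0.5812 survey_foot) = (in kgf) 2.328e+04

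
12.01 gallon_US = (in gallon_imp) 10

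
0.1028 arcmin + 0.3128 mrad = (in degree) 0.01964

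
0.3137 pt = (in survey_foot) 0.0003631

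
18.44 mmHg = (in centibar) 2.458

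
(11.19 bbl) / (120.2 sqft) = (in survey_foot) 0.5227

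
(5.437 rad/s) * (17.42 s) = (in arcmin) 3.256e+05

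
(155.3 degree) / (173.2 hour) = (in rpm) 4.151e-05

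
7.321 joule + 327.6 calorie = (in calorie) 329.3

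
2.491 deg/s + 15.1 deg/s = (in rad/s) 0.307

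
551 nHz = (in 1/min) 3.306e-05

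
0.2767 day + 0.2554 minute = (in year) 0.0007586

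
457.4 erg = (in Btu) 4.335e-08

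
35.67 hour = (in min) 2140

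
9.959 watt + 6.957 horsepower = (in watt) 5198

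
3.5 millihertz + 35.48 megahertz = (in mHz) 3.548e+10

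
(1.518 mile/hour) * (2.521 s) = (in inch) 67.35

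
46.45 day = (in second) 4.013e+06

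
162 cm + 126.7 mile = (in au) 1.363e-06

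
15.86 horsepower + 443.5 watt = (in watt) 1.227e+04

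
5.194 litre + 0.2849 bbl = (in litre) 50.49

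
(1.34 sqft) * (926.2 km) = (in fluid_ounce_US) 3.899e+09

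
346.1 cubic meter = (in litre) 3.461e+05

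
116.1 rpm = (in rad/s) 12.16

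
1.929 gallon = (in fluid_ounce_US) 246.9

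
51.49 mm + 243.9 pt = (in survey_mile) 8.546e-05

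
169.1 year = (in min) 8.888e+07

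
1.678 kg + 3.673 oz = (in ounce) 62.86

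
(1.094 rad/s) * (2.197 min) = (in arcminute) 4.958e+05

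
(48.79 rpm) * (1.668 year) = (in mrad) 2.688e+11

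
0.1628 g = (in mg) 162.8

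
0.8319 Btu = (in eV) 5.478e+21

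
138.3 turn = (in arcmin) 2.987e+06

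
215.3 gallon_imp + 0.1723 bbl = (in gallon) 265.8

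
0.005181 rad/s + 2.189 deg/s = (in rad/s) 0.04339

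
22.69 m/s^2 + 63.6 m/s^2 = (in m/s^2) 86.29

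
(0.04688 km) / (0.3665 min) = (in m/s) 2.132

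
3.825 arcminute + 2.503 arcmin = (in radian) 0.001841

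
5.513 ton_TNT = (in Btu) 2.186e+07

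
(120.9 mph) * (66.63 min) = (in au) 1.444e-06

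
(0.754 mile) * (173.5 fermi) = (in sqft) 2.266e-09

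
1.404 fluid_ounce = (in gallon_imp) 0.009133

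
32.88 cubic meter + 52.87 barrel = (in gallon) 1.091e+04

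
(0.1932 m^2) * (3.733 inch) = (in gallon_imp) 4.03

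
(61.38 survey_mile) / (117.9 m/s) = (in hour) 0.2327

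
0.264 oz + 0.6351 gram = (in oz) 0.2864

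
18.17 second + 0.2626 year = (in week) 13.69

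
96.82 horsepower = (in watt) 7.22e+04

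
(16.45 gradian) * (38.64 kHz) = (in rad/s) 9984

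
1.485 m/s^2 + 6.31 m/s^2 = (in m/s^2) 7.795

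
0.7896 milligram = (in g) 0.0007896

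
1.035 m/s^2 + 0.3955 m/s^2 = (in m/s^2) 1.43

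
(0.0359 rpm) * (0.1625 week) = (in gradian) 2.352e+04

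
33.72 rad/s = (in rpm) 322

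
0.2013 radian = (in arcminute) 692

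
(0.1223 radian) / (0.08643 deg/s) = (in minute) 1.351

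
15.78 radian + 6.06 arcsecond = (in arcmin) 5.425e+04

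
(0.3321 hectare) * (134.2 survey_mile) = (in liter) 7.173e+11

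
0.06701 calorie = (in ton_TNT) 6.701e-11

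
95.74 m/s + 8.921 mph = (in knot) 193.9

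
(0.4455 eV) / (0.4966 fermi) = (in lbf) 3.231e-05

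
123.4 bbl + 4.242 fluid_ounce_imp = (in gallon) 5183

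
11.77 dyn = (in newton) 0.0001177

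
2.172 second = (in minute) 0.0362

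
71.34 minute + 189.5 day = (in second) 1.638e+07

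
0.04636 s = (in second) 0.04636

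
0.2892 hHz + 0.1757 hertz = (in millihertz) 2.91e+04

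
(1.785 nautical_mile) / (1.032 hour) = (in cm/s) 88.98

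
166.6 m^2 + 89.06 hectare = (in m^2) 8.908e+05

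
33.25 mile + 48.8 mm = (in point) 1.517e+08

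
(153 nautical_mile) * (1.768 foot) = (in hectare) 15.27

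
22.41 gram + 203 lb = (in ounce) 3249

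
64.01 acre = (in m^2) 2.59e+05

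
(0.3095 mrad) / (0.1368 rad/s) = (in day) 2.619e-08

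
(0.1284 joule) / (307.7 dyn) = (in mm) 4.173e+04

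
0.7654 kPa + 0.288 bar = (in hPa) 295.7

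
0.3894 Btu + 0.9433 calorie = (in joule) 414.8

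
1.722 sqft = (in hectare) 1.6e-05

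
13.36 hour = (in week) 0.07952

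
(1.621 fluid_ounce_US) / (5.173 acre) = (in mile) 1.423e-12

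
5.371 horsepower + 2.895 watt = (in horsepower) 5.375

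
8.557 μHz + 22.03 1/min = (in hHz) 0.003672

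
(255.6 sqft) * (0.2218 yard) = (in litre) 4816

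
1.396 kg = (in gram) 1396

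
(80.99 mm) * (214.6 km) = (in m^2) 1.738e+04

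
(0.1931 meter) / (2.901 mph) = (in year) 4.722e-09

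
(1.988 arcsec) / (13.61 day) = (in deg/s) 4.696e-10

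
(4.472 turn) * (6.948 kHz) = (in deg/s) 1.119e+07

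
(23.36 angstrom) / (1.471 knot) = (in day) 3.573e-14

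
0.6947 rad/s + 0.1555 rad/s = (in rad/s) 0.8502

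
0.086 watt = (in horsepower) 0.0001153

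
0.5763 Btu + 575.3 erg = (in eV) 3.795e+21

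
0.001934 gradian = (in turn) 4.835e-06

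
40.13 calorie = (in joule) 167.9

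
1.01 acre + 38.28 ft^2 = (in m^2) 4091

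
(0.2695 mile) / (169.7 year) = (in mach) 2.38e-10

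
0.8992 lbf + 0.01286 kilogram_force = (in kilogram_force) 0.4207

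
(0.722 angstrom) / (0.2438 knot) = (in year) 1.825e-17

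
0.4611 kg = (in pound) 1.017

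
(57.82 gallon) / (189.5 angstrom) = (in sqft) 1.243e+08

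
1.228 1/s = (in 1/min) 73.68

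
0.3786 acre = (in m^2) 1532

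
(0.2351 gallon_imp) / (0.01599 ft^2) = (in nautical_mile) 0.0003885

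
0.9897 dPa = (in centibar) 9.897e-05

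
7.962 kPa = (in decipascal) 7.962e+04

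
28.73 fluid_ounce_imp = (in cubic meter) 0.0008163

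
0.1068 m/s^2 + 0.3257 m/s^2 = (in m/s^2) 0.4325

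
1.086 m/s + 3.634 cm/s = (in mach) 0.003296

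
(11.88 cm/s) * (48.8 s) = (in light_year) 6.128e-16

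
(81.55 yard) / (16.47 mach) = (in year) 4.216e-10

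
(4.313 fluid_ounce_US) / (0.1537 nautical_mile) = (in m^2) 4.481e-07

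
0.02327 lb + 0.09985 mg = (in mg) 1.056e+04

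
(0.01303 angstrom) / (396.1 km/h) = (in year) 3.755e-22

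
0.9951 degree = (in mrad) 17.37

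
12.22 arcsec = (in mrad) 0.05924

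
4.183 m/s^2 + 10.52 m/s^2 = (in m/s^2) 14.7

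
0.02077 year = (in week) 1.083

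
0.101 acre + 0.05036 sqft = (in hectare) 0.04087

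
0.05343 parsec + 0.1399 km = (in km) 1.649e+12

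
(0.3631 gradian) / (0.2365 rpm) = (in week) 3.808e-07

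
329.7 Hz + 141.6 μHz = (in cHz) 3.297e+04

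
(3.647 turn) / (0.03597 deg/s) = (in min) 608.3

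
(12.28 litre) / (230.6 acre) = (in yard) 1.439e-08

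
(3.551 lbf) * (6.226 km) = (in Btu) 93.21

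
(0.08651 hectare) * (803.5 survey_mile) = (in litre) 1.119e+12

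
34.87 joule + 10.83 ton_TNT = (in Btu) 4.295e+07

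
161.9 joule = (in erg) 1.619e+09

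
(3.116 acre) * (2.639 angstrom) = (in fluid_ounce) 0.1125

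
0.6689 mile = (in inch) 4.238e+04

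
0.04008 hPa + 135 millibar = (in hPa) 135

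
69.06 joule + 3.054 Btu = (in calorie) 786.6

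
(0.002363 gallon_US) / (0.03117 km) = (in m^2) 2.87e-07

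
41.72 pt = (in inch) 0.5794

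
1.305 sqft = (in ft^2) 1.305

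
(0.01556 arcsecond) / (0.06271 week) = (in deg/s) 1.14e-10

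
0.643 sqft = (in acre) 1.476e-05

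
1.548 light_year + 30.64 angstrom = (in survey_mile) 9.1e+12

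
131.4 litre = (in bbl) 0.8265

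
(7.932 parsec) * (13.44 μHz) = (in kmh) 1.184e+13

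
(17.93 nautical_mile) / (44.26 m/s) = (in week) 0.001241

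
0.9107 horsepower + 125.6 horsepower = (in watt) 9.434e+04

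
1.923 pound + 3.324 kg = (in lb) 9.251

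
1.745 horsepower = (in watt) 1301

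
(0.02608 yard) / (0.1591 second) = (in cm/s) 14.99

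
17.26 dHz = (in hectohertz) 0.01726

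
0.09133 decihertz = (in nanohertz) 9.133e+06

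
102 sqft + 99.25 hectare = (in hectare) 99.25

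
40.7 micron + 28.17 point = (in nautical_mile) 5.388e-06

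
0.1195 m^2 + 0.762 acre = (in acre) 0.762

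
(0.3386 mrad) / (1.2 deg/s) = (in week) 2.673e-08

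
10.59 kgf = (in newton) 103.9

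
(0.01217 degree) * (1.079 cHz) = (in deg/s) 0.0001313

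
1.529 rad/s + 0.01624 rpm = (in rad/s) 1.531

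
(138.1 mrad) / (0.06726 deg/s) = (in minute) 1.961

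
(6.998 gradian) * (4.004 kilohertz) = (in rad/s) 440.1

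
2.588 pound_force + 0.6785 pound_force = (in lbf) 3.267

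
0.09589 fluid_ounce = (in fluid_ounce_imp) 0.09981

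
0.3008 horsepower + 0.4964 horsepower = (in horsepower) 0.7972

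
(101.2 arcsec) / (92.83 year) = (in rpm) 1.6e-12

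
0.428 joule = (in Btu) 0.0004057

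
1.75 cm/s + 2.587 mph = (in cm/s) 117.4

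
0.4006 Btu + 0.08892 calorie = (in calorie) 101.1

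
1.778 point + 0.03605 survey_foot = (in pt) 32.93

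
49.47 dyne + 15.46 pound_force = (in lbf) 15.46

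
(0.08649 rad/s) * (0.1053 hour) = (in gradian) 2087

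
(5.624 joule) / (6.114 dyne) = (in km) 91.99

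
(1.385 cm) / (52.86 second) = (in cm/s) 0.0262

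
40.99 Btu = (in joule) 4.325e+04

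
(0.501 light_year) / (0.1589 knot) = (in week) 9.587e+10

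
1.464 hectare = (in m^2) 1.464e+04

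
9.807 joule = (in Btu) 0.009295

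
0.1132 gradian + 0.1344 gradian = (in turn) 0.000619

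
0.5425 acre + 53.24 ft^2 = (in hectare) 0.22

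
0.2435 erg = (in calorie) 5.82e-09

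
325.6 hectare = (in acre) 804.6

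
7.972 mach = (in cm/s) 2.714e+05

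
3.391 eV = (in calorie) 1.299e-19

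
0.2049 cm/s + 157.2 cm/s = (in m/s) 1.574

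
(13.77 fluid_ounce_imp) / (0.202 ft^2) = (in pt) 59.1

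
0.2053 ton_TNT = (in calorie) 2.053e+08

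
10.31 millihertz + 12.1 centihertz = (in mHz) 131.3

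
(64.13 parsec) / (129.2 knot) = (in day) 3.446e+11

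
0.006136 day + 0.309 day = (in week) 0.04502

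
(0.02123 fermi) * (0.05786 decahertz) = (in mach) 3.608e-20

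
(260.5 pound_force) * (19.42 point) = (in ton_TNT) 1.897e-09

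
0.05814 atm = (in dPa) 5.891e+04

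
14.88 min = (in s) 892.8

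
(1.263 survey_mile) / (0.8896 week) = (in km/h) 0.0136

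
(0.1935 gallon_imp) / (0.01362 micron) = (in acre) 15.96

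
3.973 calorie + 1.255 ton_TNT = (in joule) 5.251e+09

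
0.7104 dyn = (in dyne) 0.7104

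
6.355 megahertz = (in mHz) 6.355e+09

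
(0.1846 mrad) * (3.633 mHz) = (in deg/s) 3.843e-05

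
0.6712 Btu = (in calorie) 169.3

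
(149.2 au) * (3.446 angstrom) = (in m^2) 7691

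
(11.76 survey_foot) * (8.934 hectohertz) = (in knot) 6225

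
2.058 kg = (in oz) 72.59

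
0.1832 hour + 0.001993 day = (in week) 0.001375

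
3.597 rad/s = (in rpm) 34.35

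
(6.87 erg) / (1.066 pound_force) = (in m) 1.449e-07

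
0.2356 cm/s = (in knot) 0.00458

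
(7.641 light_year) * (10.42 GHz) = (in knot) 1.464e+27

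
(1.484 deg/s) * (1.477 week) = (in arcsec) 4.772e+09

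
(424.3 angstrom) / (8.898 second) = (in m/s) 4.768e-09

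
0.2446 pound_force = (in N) 1.088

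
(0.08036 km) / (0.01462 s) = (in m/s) 5497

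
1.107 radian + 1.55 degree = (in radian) 1.134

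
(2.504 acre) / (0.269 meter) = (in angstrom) 3.767e+14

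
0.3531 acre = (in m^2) 1429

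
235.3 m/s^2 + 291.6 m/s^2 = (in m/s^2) 526.9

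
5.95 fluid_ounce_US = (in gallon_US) 0.04648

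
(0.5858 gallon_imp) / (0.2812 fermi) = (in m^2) 9.47e+12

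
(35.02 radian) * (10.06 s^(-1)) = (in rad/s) 352.3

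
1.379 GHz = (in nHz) 1.379e+18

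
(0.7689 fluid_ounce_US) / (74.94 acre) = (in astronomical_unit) 5.012e-22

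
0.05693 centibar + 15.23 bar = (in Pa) 1.523e+06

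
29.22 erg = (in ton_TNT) 6.984e-16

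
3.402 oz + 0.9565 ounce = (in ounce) 4.359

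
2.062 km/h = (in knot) 1.113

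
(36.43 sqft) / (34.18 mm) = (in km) 0.09902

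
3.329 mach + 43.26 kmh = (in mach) 3.364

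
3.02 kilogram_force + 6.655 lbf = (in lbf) 13.31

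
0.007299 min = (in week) 7.241e-07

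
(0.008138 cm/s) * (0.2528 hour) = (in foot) 0.243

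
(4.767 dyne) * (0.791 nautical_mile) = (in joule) 0.06983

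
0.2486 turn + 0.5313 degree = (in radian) 1.571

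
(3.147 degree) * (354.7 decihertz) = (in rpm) 18.6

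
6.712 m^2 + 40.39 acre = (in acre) 40.39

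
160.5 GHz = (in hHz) 1.605e+09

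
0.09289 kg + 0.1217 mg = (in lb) 0.2048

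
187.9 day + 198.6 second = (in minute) 2.706e+05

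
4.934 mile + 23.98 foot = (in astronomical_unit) 5.313e-08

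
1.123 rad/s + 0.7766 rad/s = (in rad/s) 1.9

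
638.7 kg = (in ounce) 2.253e+04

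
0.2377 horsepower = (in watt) 177.3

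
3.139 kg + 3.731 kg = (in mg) 6.87e+06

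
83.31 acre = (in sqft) 3.629e+06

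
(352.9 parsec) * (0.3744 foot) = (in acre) 3.071e+14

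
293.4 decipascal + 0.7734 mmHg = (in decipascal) 1325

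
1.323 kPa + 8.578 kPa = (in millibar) 99.01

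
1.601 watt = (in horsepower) 0.002147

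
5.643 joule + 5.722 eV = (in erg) 5.643e+07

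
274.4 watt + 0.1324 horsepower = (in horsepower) 0.5004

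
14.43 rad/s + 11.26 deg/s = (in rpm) 139.7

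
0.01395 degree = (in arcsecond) 50.22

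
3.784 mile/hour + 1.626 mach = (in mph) 1242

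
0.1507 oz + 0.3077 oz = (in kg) 0.013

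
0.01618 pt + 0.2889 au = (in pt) 1.225e+14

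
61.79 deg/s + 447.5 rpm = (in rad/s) 47.94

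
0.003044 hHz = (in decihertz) 3.044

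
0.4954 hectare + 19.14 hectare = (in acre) 48.52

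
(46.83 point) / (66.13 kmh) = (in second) 0.0008994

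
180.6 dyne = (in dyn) 180.6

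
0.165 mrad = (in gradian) 0.0105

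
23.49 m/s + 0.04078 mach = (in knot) 72.65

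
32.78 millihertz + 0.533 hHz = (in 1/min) 3200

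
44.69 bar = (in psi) 648.2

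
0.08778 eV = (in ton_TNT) 3.361e-30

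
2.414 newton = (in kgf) 0.2462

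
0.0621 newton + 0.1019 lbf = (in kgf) 0.05255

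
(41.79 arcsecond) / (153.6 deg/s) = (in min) 1.26e-06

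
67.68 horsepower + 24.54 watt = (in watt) 5.049e+04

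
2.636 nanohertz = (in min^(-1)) 1.582e-07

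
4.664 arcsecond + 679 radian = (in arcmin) 2.334e+06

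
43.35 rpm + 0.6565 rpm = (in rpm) 44.01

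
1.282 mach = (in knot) 848.5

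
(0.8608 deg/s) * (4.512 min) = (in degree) 233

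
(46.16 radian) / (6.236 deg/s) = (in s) 424.1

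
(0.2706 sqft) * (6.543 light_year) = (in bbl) 9.788e+15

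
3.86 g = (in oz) 0.1362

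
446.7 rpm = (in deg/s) 2680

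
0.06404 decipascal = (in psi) 9.288e-07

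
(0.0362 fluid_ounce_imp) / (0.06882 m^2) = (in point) 0.04237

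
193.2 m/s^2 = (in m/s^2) 193.2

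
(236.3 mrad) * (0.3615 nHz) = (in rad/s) 8.542e-11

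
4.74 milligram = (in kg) 4.74e-06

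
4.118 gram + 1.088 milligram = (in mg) 4119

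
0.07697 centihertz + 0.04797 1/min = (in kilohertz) 1.569e-06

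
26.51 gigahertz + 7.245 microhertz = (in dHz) 2.651e+11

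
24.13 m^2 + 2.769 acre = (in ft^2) 1.209e+05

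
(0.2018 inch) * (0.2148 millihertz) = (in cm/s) 0.0001101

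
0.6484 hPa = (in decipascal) 648.4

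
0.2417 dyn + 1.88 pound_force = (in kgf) 0.8528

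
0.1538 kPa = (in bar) 0.001538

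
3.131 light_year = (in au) 1.98e+05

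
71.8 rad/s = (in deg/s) 4114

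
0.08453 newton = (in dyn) 8453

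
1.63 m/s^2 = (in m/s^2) 1.63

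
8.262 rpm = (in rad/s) 0.8652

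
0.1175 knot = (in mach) 0.0001775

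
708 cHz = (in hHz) 0.0708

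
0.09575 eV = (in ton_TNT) 3.667e-30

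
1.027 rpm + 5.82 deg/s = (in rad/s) 0.2091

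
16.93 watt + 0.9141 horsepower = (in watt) 698.6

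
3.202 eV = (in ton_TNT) 1.226e-28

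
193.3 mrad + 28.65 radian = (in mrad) 2.884e+04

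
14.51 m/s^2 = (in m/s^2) 14.51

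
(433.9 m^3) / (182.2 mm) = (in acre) 0.5885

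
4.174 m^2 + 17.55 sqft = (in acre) 0.001434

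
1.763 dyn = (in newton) 1.763e-05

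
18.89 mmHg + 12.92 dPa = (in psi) 0.3655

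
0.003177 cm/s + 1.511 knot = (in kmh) 2.798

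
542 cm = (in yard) 5.927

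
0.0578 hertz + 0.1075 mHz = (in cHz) 5.791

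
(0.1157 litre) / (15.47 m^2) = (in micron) 7.479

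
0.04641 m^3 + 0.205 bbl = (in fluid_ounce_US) 2671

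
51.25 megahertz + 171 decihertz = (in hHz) 5.125e+05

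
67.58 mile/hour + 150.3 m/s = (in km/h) 649.8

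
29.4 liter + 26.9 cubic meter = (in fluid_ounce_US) 9.106e+05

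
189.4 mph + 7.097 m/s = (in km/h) 330.4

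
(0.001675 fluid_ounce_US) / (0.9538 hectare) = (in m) 5.194e-12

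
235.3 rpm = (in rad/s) 24.64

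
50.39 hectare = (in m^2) 5.039e+05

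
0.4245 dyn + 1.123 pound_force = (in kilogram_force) 0.5094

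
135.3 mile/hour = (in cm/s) 6048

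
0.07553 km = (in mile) 0.04693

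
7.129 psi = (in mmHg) 368.7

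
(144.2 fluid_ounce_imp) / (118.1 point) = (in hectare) 9.834e-06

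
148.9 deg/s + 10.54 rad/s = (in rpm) 125.5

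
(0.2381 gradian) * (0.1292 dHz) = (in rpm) 0.0004614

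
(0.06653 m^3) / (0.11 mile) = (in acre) 9.287e-08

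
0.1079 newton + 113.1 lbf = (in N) 503.2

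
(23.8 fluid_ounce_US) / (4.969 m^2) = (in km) 1.416e-07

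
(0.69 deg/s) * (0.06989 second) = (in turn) 0.000134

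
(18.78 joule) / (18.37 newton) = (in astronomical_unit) 6.834e-12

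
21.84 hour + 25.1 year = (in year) 25.1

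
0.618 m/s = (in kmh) 2.225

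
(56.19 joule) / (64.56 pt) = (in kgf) 251.6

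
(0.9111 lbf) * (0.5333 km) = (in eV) 1.349e+22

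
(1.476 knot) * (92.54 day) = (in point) 1.721e+10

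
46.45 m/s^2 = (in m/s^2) 46.45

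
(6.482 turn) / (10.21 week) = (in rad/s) 6.596e-06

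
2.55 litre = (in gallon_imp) 0.5609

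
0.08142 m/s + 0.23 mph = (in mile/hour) 0.4121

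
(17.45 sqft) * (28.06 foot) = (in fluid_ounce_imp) 4.88e+05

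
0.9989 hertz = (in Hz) 0.9989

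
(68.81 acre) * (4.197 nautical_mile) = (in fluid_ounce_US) 7.319e+13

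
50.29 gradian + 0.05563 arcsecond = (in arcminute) 2716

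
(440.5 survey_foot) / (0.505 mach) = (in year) 2.476e-08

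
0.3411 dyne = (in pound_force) 7.668e-07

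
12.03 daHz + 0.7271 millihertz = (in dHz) 1203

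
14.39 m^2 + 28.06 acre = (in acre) 28.06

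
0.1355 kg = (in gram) 135.5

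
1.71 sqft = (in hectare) 1.589e-05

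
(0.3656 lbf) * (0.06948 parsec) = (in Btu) 3.305e+12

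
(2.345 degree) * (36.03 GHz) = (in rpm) 1.408e+10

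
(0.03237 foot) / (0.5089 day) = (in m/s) 2.244e-07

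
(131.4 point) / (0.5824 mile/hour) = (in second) 0.178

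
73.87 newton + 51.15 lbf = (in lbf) 67.76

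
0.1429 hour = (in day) 0.005954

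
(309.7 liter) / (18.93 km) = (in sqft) 0.0001761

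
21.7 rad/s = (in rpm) 207.2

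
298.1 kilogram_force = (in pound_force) 657.2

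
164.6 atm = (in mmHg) 1.251e+05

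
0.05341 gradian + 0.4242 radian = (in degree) 24.35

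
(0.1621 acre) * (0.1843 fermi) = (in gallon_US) 3.194e-11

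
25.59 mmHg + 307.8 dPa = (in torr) 25.82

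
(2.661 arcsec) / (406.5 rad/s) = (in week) 5.247e-14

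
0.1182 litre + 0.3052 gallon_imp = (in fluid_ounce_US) 50.91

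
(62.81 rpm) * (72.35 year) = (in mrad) 1.501e+13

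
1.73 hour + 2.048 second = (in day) 0.07211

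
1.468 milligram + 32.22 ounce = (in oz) 32.22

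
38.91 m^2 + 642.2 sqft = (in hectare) 0.009857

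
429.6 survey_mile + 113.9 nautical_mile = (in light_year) 9.538e-11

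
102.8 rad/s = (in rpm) 981.7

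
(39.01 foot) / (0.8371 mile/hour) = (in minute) 0.5296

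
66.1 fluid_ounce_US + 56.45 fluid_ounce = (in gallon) 0.9574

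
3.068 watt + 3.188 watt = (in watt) 6.256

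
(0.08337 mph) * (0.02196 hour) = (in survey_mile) 0.001831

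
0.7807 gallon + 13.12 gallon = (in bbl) 0.331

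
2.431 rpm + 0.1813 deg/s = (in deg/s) 14.77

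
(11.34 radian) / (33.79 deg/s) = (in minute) 0.3205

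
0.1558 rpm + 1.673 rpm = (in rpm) 1.829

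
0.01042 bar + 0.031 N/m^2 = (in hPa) 10.42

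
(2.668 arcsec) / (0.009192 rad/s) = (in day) 1.629e-08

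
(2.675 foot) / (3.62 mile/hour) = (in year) 1.598e-08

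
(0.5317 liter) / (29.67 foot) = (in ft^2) 0.0006329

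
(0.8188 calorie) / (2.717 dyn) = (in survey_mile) 78.35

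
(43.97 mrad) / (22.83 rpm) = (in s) 0.01839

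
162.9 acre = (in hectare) 65.92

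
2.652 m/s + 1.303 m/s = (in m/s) 3.955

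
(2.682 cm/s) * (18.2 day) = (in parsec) 1.367e-12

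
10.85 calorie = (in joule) 45.4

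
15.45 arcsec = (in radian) 7.49e-05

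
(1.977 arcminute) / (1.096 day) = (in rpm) 5.799e-08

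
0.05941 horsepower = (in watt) 44.3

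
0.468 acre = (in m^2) 1894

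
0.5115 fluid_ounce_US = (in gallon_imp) 0.003327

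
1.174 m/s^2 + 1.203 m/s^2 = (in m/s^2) 2.377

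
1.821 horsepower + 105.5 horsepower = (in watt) 8.003e+04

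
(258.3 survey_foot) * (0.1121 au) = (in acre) 3.263e+08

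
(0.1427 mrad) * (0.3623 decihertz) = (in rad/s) 5.17e-06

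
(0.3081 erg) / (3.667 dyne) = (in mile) 5.221e-07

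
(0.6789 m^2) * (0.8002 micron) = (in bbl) 3.417e-06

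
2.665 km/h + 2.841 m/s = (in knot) 6.961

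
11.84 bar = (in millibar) 1.184e+04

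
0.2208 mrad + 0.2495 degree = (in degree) 0.2622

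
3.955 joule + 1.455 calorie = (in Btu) 0.009519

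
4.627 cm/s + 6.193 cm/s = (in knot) 0.2103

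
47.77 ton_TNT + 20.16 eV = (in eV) 1.247e+30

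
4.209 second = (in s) 4.209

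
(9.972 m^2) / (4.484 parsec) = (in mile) 4.478e-20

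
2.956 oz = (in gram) 83.8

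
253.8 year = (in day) 9.264e+04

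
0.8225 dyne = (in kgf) 8.387e-07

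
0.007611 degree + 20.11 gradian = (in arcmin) 1086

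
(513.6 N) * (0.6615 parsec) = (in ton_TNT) 2.506e+09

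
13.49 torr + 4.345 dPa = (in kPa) 1.799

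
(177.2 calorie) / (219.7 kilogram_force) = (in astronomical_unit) 2.3e-12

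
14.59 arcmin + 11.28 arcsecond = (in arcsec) 886.7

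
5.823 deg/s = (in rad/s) 0.1016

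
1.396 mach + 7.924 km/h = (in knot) 928.3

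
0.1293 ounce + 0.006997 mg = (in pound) 0.008081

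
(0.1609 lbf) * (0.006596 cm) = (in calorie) 1.128e-05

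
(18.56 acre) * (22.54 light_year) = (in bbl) 1.007e+23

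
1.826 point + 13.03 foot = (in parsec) 1.287e-16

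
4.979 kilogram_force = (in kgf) 4.979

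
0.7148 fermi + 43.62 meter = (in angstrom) 4.362e+11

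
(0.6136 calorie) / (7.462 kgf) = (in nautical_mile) 1.894e-05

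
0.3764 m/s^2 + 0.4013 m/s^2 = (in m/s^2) 0.7777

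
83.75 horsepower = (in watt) 6.245e+04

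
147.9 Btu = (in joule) 1.56e+05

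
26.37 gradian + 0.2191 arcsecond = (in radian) 0.4142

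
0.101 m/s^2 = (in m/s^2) 0.101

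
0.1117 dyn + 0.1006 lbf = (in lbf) 0.1006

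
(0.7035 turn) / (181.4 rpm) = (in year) 7.379e-09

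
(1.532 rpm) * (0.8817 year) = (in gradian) 2.84e+08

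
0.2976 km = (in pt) 8.436e+05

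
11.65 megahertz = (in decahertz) 1.165e+06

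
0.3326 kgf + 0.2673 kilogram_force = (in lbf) 1.323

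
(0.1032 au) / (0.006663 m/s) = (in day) 2.682e+07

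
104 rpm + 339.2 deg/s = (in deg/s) 963.2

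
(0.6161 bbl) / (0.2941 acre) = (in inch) 0.00324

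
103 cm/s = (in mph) 2.304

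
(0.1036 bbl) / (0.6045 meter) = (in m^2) 0.02725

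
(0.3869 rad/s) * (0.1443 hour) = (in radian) 201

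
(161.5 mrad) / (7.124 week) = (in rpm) 3.579e-07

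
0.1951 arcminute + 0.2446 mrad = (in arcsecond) 62.16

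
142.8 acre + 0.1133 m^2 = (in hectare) 57.79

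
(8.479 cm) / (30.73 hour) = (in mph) 1.714e-06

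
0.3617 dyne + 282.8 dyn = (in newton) 0.002832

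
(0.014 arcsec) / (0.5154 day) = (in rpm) 1.456e-11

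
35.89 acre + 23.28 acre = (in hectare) 23.95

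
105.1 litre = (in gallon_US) 27.76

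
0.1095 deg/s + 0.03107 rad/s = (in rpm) 0.3149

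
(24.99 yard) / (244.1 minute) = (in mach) 4.582e-06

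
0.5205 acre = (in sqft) 2.267e+04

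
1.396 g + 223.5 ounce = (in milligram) 6.338e+06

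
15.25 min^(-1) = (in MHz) 2.542e-07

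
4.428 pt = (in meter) 0.001562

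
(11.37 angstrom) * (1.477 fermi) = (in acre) 4.15e-28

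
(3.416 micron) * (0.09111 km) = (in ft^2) 0.00335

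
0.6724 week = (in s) 4.067e+05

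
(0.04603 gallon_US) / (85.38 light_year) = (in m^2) 2.157e-22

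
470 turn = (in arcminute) 1.015e+07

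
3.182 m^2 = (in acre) 0.0007863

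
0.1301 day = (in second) 1.124e+04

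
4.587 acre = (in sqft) 1.998e+05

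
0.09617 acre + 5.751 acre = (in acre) 5.847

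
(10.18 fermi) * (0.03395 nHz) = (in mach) 1.015e-27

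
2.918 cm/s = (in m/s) 0.02918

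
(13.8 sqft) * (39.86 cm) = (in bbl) 3.214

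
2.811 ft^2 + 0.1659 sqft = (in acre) 6.834e-05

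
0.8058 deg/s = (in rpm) 0.1343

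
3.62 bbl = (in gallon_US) 152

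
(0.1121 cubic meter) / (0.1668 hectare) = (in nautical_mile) 3.629e-08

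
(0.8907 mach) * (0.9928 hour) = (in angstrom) 1.084e+16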